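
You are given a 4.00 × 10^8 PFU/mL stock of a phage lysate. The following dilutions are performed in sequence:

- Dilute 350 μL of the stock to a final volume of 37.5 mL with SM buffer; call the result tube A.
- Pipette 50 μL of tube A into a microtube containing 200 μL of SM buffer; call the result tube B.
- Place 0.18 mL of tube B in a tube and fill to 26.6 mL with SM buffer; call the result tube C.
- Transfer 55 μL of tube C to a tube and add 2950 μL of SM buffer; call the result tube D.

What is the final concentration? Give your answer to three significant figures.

Step 1: 350 μL brought to 37.5 mL → factor 37500/350 = 107.14
Step 2: 50 μL + 200 μL = 250 μL total → factor 250/50 = 5
Step 3: 0.18 mL brought to 26.6 mL → factor 26.6/0.18 = 147.78
Step 4: 55 μL + 2950 μL = 3005 μL total → factor 3005/55 = 54.636
Overall dilution factor = 107.14 × 5 × 147.78 × 54.636 = 4.3254 × 10^6
Final = 4.00 × 10^8 PFU/mL / 4.3254 × 10^6 = 92.5 PFU/mL

92.5 PFU/mL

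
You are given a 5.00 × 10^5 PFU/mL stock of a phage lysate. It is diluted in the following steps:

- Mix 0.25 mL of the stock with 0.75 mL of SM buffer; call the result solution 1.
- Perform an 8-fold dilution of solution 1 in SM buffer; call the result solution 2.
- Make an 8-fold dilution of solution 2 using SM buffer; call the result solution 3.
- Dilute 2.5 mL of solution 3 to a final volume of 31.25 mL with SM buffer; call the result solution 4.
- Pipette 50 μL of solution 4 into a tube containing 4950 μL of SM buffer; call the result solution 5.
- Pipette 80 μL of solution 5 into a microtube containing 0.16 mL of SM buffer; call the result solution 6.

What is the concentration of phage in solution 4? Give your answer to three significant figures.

Step 1: 0.25 mL + 0.75 mL = 1 mL total → factor 1/0.25 = 4
Step 2: 8-fold → factor 8
Step 3: 8-fold → factor 8
Step 4: 2.5 mL brought to 31.25 mL → factor 31.25/2.5 = 12.5
Dilution factor through solution 4 = 4 × 8 × 8 × 12.5 = 3200
[solution 4] = 5.00 × 10^5 PFU/mL / 3200 = 156 PFU/mL

156 PFU/mL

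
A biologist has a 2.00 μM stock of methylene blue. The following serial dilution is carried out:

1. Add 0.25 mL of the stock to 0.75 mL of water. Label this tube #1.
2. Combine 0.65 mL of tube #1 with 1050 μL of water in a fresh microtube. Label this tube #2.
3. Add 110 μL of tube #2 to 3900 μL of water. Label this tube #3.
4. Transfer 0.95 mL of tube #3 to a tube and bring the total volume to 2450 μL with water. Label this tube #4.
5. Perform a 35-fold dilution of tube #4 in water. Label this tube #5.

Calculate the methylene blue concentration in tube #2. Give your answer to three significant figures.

0.191 μM

Step 1: 0.25 mL + 0.75 mL = 1 mL total → factor 1/0.25 = 4
Step 2: 0.65 mL + 1050 μL = 1.7 mL total → factor 1.7/0.65 = 2.6154
Dilution factor through tube #2 = 4 × 2.6154 = 10.462
[tube #2] = 2.00 μM / 10.462 = 0.191 μM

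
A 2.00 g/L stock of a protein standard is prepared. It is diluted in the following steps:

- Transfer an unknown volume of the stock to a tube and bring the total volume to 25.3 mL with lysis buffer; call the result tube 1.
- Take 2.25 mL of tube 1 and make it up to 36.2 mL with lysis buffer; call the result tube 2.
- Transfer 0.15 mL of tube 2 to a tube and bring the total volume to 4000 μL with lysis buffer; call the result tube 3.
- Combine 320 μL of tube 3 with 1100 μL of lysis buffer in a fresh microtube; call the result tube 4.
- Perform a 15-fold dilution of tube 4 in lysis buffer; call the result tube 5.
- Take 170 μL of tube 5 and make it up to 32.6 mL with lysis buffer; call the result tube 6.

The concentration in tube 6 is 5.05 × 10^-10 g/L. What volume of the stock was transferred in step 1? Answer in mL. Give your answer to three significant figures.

0.0350 mL

Step 1: v brought to 25.3 mL → factor = 25.3 mL/v
Step 2: 2.25 mL brought to 36.2 mL → factor 36.2/2.25 = 16.089
Step 3: 0.15 mL brought to 4000 μL → factor 4/0.15 = 26.667
Step 4: 320 μL + 1100 μL = 1420 μL total → factor 1420/320 = 4.4375
Step 5: 15-fold → factor 15
Step 6: 170 μL brought to 32.6 mL → factor 32600/170 = 191.76
Product of known-step factors = 5.4764 × 10^6
Overall factor = 2.00 g/L / (5.05 × 10^-10 g/L) = 3.9604 × 10^9
Step-1 factor = 3.9604 × 10^9 / 5.4764 × 10^6 = 723.18
v = 25.3 mL / 723.18 = 0.0350 mL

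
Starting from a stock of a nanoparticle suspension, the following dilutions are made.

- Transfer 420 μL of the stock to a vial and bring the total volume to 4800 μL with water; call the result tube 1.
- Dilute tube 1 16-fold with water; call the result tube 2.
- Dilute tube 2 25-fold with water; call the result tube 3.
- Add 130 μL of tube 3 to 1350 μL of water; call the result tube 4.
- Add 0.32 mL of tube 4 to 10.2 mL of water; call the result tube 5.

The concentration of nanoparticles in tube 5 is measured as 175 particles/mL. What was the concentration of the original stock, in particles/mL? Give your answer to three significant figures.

2.99 × 10^8 particles/mL

Step 1: 420 μL brought to 4800 μL → factor 4800/420 = 11.429
Step 2: 16-fold → factor 16
Step 3: 25-fold → factor 25
Step 4: 130 μL + 1350 μL = 1480 μL total → factor 1480/130 = 11.385
Step 5: 0.32 mL + 10.2 mL = 10.52 mL total → factor 10.52/0.32 = 32.875
Overall dilution factor = 11.429 × 16 × 25 × 11.385 × 32.875 = 1.7109 × 10^6
Stock = 175 particles/mL × 1.7109 × 10^6 = 2.99 × 10^8 particles/mL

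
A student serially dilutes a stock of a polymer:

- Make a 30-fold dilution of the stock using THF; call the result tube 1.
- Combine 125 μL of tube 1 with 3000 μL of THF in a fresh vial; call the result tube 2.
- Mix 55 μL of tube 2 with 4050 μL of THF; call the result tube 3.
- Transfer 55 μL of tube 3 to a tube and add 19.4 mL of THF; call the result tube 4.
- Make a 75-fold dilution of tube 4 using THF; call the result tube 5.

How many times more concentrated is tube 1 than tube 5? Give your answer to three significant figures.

4.95 × 10^7

Step 1: 30-fold → factor 30
Step 2: 125 μL + 3000 μL = 3125 μL total → factor 3125/125 = 25
Step 3: 55 μL + 4050 μL = 4105 μL total → factor 4105/55 = 74.636
Step 4: 55 μL + 19.4 mL = 19455 μL total → factor 19455/55 = 353.73
Step 5: 75-fold → factor 75
Dilution factor to tube 1 = 30; to tube 5 = 1.4851 × 10^9
[tube 1]/[tube 5] = (factor to tube 5)/(factor to tube 1) = 1.4851 × 10^9/30 = 4.95 × 10^7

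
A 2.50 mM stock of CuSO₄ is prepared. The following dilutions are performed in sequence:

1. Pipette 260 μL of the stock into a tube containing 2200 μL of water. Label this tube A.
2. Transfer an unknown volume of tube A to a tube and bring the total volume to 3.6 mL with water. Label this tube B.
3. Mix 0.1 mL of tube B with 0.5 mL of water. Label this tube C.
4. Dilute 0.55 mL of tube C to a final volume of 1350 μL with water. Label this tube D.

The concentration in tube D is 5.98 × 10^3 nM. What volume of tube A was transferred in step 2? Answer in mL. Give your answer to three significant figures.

Step 1: 260 μL + 2200 μL = 2460 μL total → factor 2460/260 = 9.4615
Step 2: v brought to 3.6 mL → factor = 3.6 mL/v
Step 3: 0.1 mL + 0.5 mL = 0.6 mL total → factor 0.6/0.1 = 6
Step 4: 0.55 mL brought to 1350 μL → factor 1.35/0.55 = 2.4545
Product of known-step factors = 139.34
Overall factor = 2.50 mM / (5.98 × 10^3 nM) = 418.06
Step-2 factor = 418.06 / 139.34 = 3.0002
v = 3.6 mL / 3.0002 = 1.20 mL

1.20 mL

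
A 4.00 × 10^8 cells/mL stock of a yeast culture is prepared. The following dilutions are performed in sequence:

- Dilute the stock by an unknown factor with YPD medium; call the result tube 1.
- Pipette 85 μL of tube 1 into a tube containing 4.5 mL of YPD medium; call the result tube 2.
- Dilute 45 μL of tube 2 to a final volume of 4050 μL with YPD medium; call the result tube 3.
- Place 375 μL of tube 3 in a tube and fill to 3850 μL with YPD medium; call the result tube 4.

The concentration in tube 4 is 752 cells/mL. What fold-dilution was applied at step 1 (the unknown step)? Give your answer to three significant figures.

Step 1: unknown factor x
Step 2: 85 μL + 4.5 mL = 4585 μL total → factor 4585/85 = 53.941
Step 3: 45 μL brought to 4050 μL → factor 4050/45 = 90
Step 4: 375 μL brought to 3850 μL → factor 3850/375 = 10.267
Product of known-step factors = 49842
Overall factor = 4.00 × 10^8 cells/mL / (752 cells/mL) = 5.3191 × 10^5
x = 5.3191 × 10^5 / 49842 = 10.7

10.7-fold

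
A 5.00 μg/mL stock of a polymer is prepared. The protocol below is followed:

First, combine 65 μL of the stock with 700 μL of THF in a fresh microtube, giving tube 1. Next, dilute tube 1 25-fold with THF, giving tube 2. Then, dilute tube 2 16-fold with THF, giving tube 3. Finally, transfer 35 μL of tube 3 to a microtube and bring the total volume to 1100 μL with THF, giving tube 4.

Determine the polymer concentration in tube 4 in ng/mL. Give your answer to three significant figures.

0.0338 ng/mL

Step 1: 65 μL + 700 μL = 765 μL total → factor 765/65 = 11.769
Step 2: 25-fold → factor 25
Step 3: 16-fold → factor 16
Step 4: 35 μL brought to 1100 μL → factor 1100/35 = 31.429
Overall dilution factor = 11.769 × 25 × 16 × 31.429 = 1.4796 × 10^5
Final = 5.00 μg/mL / 1.4796 × 10^5 = 3.379 × 10^-5 μg/mL = 0.0338 ng/mL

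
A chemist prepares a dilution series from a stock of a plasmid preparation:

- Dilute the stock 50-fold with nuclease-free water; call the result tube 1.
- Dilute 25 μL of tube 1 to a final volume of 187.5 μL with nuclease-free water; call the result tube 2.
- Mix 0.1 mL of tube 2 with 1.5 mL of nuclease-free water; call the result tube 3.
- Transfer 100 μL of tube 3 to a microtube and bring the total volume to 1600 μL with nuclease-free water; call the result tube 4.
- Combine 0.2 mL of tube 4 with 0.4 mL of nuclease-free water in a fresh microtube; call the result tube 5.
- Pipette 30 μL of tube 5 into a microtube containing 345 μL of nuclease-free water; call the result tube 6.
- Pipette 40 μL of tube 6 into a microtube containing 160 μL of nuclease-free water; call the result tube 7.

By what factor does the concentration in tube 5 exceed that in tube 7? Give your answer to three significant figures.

62.5

Step 1: 50-fold → factor 50
Step 2: 25 μL brought to 187.5 μL → factor 187.5/25 = 7.5
Step 3: 0.1 mL + 1.5 mL = 1.6 mL total → factor 1.6/0.1 = 16
Step 4: 100 μL brought to 1600 μL → factor 1600/100 = 16
Step 5: 0.2 mL + 0.4 mL = 0.6 mL total → factor 0.6/0.2 = 3
Step 6: 30 μL + 345 μL = 375 μL total → factor 375/30 = 12.5
Step 7: 40 μL + 160 μL = 200 μL total → factor 200/40 = 5
Dilution factor to tube 5 = 2.88 × 10^5; to tube 7 = 1.8 × 10^7
[tube 5]/[tube 7] = (factor to tube 7)/(factor to tube 5) = 1.8 × 10^7/2.88 × 10^5 = 62.5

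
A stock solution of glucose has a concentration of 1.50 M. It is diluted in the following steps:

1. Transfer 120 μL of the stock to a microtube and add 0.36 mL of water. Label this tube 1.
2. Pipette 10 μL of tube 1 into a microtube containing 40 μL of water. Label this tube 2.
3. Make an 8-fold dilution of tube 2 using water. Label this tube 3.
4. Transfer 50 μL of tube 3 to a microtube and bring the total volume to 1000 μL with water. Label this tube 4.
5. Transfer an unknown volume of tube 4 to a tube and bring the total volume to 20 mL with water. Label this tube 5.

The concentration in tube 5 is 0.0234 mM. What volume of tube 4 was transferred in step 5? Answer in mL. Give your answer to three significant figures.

Step 1: 120 μL + 0.36 mL = 480 μL total → factor 480/120 = 4
Step 2: 10 μL + 40 μL = 50 μL total → factor 50/10 = 5
Step 3: 8-fold → factor 8
Step 4: 50 μL brought to 1000 μL → factor 1000/50 = 20
Step 5: v brought to 20 mL → factor = 20 mL/v
Product of known-step factors = 3200
Overall factor = 1.50 M / (0.0234 mM) = 64103
Step-5 factor = 64103 / 3200 = 20.032
v = 20 mL / 20.032 = 0.998 mL

0.998 mL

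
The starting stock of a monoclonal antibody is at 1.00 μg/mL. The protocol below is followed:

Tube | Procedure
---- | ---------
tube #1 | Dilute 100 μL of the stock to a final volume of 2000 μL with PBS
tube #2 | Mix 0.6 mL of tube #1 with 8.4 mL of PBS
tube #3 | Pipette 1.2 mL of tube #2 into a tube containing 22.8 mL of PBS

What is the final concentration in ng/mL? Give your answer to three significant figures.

0.167 ng/mL

Step 1: 100 μL brought to 2000 μL → factor 2000/100 = 20
Step 2: 0.6 mL + 8.4 mL = 9 mL total → factor 9/0.6 = 15
Step 3: 1.2 mL + 22.8 mL = 24 mL total → factor 24/1.2 = 20
Overall dilution factor = 20 × 15 × 20 = 6000
Final = 1.00 μg/mL / 6000 = 0.0001667 μg/mL = 0.167 ng/mL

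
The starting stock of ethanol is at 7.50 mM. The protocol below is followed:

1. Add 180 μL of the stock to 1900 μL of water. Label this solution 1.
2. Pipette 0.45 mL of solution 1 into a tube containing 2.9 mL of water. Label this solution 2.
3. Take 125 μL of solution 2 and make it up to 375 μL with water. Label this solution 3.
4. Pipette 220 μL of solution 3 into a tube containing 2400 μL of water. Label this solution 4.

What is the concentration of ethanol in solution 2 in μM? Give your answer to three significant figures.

Step 1: 180 μL + 1900 μL = 2080 μL total → factor 2080/180 = 11.556
Step 2: 0.45 mL + 2.9 mL = 3.35 mL total → factor 3.35/0.45 = 7.4444
Dilution factor through solution 2 = 11.556 × 7.4444 = 86.025
[solution 2] = 7.50 mM / 86.025 = 0.08718 mM = 87.2 μM

87.2 μM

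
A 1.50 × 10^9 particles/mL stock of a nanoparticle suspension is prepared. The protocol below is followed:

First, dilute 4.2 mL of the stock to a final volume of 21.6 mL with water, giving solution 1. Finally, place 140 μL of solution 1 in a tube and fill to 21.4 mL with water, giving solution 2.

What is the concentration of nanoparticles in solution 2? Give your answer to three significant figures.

1.91 × 10^6 particles/mL

Step 1: 4.2 mL brought to 21.6 mL → factor 21.6/4.2 = 5.1429
Step 2: 140 μL brought to 21.4 mL → factor 21400/140 = 152.86
Overall dilution factor = 5.1429 × 152.86 = 786.12
Final = 1.50 × 10^9 particles/mL / 786.12 = 1.91 × 10^6 particles/mL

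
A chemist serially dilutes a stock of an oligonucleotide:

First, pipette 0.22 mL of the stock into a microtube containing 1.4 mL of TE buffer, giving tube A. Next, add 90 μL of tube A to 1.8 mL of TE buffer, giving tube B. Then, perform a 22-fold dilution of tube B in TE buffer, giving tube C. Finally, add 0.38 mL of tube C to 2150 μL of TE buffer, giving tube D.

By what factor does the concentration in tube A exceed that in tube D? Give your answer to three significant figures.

3.08 × 10^3

Step 1: 0.22 mL + 1.4 mL = 1.62 mL total → factor 1.62/0.22 = 7.3636
Step 2: 90 μL + 1.8 mL = 1890 μL total → factor 1890/90 = 21
Step 3: 22-fold → factor 22
Step 4: 0.38 mL + 2150 μL = 2.53 mL total → factor 2.53/0.38 = 6.6579
Dilution factor to tube A = 7.3636; to tube D = 22650
[tube A]/[tube D] = (factor to tube D)/(factor to tube A) = 22650/7.3636 = 3.08 × 10^3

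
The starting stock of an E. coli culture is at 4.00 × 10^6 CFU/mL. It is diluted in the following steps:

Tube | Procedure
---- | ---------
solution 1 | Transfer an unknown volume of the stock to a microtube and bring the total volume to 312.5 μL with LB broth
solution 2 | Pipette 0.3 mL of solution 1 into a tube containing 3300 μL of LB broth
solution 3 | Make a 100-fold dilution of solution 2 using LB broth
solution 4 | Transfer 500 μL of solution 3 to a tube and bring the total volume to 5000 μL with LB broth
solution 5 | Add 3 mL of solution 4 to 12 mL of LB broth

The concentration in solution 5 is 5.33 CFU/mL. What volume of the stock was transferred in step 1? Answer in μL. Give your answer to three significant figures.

25.0 μL

Step 1: v brought to 312.5 μL → factor = 312.5 μL/v
Step 2: 0.3 mL + 3300 μL = 3.6 mL total → factor 3.6/0.3 = 12
Step 3: 100-fold → factor 100
Step 4: 500 μL brought to 5000 μL → factor 5000/500 = 10
Step 5: 3 mL + 12 mL = 15 mL total → factor 15/3 = 5
Product of known-step factors = 60000
Overall factor = 4.00 × 10^6 CFU/mL / (5.33 CFU/mL) = 7.5047 × 10^5
Step-1 factor = 7.5047 × 10^5 / 60000 = 12.508
v = 312.5 μL / 12.508 = 25.0 μL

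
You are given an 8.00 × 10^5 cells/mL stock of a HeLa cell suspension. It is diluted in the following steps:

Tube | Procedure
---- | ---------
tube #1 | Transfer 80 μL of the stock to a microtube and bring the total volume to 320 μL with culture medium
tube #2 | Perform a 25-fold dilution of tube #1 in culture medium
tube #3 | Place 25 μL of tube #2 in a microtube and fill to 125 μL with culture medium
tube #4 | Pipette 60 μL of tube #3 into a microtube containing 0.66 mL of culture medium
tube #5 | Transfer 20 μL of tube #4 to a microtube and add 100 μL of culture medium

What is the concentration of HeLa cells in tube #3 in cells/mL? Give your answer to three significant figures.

1.60 × 10^3 cells/mL

Step 1: 80 μL brought to 320 μL → factor 320/80 = 4
Step 2: 25-fold → factor 25
Step 3: 25 μL brought to 125 μL → factor 125/25 = 5
Dilution factor through tube #3 = 4 × 25 × 5 = 500
[tube #3] = 8.00 × 10^5 cells/mL / 500 = 1.60 × 10^3 cells/mL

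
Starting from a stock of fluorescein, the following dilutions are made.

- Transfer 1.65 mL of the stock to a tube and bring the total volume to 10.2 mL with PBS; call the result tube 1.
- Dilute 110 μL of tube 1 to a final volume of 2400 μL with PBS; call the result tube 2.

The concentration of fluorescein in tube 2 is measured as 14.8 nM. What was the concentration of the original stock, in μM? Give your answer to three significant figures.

Step 1: 1.65 mL brought to 10.2 mL → factor 10.2/1.65 = 6.1818
Step 2: 110 μL brought to 2400 μL → factor 2400/110 = 21.818
Overall dilution factor = 6.1818 × 21.818 = 134.88
Stock = 14.8 nM × 134.88 = 1996 nM = 2.00 μM

2.00 μM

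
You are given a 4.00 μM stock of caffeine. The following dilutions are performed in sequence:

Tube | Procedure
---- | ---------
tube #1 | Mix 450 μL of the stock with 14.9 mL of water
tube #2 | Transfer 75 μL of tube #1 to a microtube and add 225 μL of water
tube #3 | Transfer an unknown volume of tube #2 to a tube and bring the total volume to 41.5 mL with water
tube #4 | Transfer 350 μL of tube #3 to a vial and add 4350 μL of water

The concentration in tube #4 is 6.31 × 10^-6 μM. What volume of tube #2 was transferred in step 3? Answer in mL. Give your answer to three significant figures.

Step 1: 450 μL + 14.9 mL = 15350 μL total → factor 15350/450 = 34.111
Step 2: 75 μL + 225 μL = 300 μL total → factor 300/75 = 4
Step 3: v brought to 41.5 mL → factor = 41.5 mL/v
Step 4: 350 μL + 4350 μL = 4700 μL total → factor 4700/350 = 13.429
Product of known-step factors = 1832.3
Overall factor = 4.00 μM / (6.31 × 10^-6 μM) = 6.3391 × 10^5
Step-3 factor = 6.3391 × 10^5 / 1832.3 = 345.98
v = 41.5 mL / 345.98 = 0.120 mL

0.120 mL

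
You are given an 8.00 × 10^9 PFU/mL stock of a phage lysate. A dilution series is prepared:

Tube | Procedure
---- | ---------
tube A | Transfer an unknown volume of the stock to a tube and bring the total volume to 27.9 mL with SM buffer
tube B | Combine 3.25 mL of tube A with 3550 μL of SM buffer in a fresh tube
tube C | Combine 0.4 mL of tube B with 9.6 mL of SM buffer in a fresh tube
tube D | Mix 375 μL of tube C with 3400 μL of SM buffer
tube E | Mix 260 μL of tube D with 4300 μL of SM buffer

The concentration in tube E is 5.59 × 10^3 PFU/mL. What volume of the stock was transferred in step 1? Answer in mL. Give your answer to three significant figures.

Step 1: v brought to 27.9 mL → factor = 27.9 mL/v
Step 2: 3.25 mL + 3550 μL = 6.8 mL total → factor 6.8/3.25 = 2.0923
Step 3: 0.4 mL + 9.6 mL = 10 mL total → factor 10/0.4 = 25
Step 4: 375 μL + 3400 μL = 3775 μL total → factor 3775/375 = 10.067
Step 5: 260 μL + 4300 μL = 4560 μL total → factor 4560/260 = 17.538
Product of known-step factors = 9235.1
Overall factor = 8.00 × 10^9 PFU/mL / (5.59 × 10^3 PFU/mL) = 1.4311 × 10^6
Step-1 factor = 1.4311 × 10^6 / 9235.1 = 154.97
v = 27.9 mL / 154.97 = 0.180 mL

0.180 mL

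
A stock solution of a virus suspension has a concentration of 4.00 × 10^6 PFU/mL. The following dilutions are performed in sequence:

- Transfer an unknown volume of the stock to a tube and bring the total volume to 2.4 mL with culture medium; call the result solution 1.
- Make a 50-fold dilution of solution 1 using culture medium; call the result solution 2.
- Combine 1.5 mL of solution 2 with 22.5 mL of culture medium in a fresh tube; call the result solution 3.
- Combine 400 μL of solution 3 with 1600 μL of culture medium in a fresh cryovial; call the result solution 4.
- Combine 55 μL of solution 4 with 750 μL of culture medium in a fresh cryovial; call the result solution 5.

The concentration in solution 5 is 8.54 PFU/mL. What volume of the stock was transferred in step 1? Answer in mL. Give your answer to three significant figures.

0.300 mL

Step 1: v brought to 2.4 mL → factor = 2.4 mL/v
Step 2: 50-fold → factor 50
Step 3: 1.5 mL + 22.5 mL = 24 mL total → factor 24/1.5 = 16
Step 4: 400 μL + 1600 μL = 2000 μL total → factor 2000/400 = 5
Step 5: 55 μL + 750 μL = 805 μL total → factor 805/55 = 14.636
Product of known-step factors = 58545
Overall factor = 4.00 × 10^6 PFU/mL / (8.54 PFU/mL) = 4.6838 × 10^5
Step-1 factor = 4.6838 × 10^5 / 58545 = 8.0003
v = 2.4 mL / 8.0003 = 0.300 mL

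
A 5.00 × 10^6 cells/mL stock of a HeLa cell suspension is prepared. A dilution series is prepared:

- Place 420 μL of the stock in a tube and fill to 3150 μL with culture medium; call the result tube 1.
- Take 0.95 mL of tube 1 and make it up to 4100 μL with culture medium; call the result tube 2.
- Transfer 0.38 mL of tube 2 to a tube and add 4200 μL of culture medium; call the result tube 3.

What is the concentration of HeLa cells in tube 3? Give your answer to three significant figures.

Step 1: 420 μL brought to 3150 μL → factor 3150/420 = 7.5
Step 2: 0.95 mL brought to 4100 μL → factor 4.1/0.95 = 4.3158
Step 3: 0.38 mL + 4200 μL = 4.58 mL total → factor 4.58/0.38 = 12.053
Overall dilution factor = 7.5 × 4.3158 × 12.053 = 390.12
Final = 5.00 × 10^6 cells/mL / 390.12 = 1.28 × 10^4 cells/mL

1.28 × 10^4 cells/mL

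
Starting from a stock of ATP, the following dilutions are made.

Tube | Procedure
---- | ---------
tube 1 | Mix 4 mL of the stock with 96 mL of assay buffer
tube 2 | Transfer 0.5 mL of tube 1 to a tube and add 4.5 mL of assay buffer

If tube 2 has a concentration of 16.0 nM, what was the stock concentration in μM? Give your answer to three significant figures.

Step 1: 4 mL + 96 mL = 100 mL total → factor 100/4 = 25
Step 2: 0.5 mL + 4.5 mL = 5 mL total → factor 5/0.5 = 10
Overall dilution factor = 25 × 10 = 250
Stock = 16.0 nM × 250 = 4000 nM = 4.00 μM

4.00 μM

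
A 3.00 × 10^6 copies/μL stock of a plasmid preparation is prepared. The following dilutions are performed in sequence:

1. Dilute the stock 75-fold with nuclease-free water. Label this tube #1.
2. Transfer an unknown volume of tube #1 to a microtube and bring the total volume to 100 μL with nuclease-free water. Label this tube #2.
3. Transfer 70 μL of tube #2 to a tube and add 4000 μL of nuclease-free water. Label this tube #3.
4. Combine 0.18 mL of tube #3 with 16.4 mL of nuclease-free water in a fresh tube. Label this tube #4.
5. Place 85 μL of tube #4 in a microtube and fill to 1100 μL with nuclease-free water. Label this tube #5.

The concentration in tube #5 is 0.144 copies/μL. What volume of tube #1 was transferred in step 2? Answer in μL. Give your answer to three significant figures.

25.0 μL

Step 1: 75-fold → factor 75
Step 2: v brought to 100 μL → factor = 100 μL/v
Step 3: 70 μL + 4000 μL = 4070 μL total → factor 4070/70 = 58.143
Step 4: 0.18 mL + 16.4 mL = 16.58 mL total → factor 16.58/0.18 = 92.111
Step 5: 85 μL brought to 1100 μL → factor 1100/85 = 12.941
Product of known-step factors = 5.1981 × 10^6
Overall factor = 3.00 × 10^6 copies/μL / (0.144 copies/μL) = 2.0833 × 10^7
Step-2 factor = 2.0833 × 10^7 / 5.1981 × 10^6 = 4.0079
v = 100 μL / 4.0079 = 25.0 μL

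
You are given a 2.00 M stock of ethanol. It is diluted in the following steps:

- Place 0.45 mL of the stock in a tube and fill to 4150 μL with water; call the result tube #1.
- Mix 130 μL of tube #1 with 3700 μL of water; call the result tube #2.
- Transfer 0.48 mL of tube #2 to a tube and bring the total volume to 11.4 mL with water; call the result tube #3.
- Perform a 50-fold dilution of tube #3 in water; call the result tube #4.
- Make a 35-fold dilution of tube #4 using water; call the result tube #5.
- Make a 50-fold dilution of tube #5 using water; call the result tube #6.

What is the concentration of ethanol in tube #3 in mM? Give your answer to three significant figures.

0.310 mM

Step 1: 0.45 mL brought to 4150 μL → factor 4.15/0.45 = 9.2222
Step 2: 130 μL + 3700 μL = 3830 μL total → factor 3830/130 = 29.462
Step 3: 0.48 mL brought to 11.4 mL → factor 11.4/0.48 = 23.75
Dilution factor through tube #3 = 9.2222 × 29.462 × 23.75 = 6452.9
[tube #3] = 2.00 M / 6452.9 = 0.0003099 M = 0.310 mM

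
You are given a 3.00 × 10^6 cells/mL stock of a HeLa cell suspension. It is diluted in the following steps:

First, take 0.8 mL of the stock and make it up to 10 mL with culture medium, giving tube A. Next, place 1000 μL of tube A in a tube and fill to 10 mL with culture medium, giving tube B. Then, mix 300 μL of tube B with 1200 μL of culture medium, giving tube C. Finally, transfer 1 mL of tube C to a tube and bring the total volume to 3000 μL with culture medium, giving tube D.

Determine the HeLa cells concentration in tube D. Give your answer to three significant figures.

Step 1: 0.8 mL brought to 10 mL → factor 10/0.8 = 12.5
Step 2: 1000 μL brought to 10 mL → factor 10000/1000 = 10
Step 3: 300 μL + 1200 μL = 1500 μL total → factor 1500/300 = 5
Step 4: 1 mL brought to 3000 μL → factor 3/1 = 3
Overall dilution factor = 12.5 × 10 × 5 × 3 = 1875
Final = 3.00 × 10^6 cells/mL / 1875 = 1.60 × 10^3 cells/mL

1.60 × 10^3 cells/mL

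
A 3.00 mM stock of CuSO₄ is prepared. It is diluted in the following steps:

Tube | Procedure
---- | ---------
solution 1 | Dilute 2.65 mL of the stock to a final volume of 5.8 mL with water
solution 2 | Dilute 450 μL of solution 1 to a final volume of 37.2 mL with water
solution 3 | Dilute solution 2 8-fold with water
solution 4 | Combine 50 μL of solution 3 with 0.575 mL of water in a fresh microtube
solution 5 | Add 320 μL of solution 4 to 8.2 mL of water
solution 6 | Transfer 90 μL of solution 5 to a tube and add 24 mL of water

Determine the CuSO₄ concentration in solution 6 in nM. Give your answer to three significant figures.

0.0233 nM

Step 1: 2.65 mL brought to 5.8 mL → factor 5.8/2.65 = 2.1887
Step 2: 450 μL brought to 37.2 mL → factor 37200/450 = 82.667
Step 3: 8-fold → factor 8
Step 4: 50 μL + 0.575 mL = 625 μL total → factor 625/50 = 12.5
Step 5: 320 μL + 8.2 mL = 8520 μL total → factor 8520/320 = 26.625
Step 6: 90 μL + 24 mL = 24090 μL total → factor 24090/90 = 267.67
Overall dilution factor = 2.1887 × 82.667 × 8 × 12.5 × 26.625 × 267.67 = 1.2894 × 10^8
Final = 3.00 mM / 1.2894 × 10^8 = 2.327 × 10^-8 mM = 0.0233 nM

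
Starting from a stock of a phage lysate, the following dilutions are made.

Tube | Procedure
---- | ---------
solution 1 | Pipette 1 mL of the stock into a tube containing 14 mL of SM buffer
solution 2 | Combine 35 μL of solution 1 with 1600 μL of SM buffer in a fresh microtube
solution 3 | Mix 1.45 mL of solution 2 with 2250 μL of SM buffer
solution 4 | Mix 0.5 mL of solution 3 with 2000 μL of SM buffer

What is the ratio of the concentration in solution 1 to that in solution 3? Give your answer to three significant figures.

Step 1: 1 mL + 14 mL = 15 mL total → factor 15/1 = 15
Step 2: 35 μL + 1600 μL = 1635 μL total → factor 1635/35 = 46.714
Step 3: 1.45 mL + 2250 μL = 3.7 mL total → factor 3.7/1.45 = 2.5517
Dilution factor to solution 1 = 15; to solution 3 = 1788
[solution 1]/[solution 3] = (factor to solution 3)/(factor to solution 1) = 1788/15 = 119

119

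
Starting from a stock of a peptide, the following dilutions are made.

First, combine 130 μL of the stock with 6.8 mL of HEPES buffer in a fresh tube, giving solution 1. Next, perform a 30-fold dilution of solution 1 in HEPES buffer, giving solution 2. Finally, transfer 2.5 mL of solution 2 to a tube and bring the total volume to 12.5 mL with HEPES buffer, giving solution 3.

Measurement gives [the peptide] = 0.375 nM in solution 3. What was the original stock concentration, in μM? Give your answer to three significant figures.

Step 1: 130 μL + 6.8 mL = 6930 μL total → factor 6930/130 = 53.308
Step 2: 30-fold → factor 30
Step 3: 2.5 mL brought to 12.5 mL → factor 12.5/2.5 = 5
Overall dilution factor = 53.308 × 30 × 5 = 7996.2
Stock = 0.375 nM × 7996.2 = 2999 nM = 3.00 μM

3.00 μM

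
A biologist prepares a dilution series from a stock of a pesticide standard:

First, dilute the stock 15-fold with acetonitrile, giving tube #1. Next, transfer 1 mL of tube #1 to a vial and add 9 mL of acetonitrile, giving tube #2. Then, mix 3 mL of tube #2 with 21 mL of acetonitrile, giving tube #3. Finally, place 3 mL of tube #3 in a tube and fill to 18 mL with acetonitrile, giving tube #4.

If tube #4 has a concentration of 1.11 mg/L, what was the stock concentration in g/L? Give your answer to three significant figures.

7.99 g/L

Step 1: 15-fold → factor 15
Step 2: 1 mL + 9 mL = 10 mL total → factor 10/1 = 10
Step 3: 3 mL + 21 mL = 24 mL total → factor 24/3 = 8
Step 4: 3 mL brought to 18 mL → factor 18/3 = 6
Overall dilution factor = 15 × 10 × 8 × 6 = 7200
Stock = 1.11 mg/L × 7200 = 7992 mg/L = 7.99 g/L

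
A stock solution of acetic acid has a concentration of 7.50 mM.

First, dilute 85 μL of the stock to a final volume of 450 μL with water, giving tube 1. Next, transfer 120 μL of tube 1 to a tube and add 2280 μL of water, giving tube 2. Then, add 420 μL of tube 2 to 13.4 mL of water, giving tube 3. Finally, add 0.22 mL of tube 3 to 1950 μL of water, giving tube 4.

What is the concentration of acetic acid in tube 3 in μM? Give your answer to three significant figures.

Step 1: 85 μL brought to 450 μL → factor 450/85 = 5.2941
Step 2: 120 μL + 2280 μL = 2400 μL total → factor 2400/120 = 20
Step 3: 420 μL + 13.4 mL = 13820 μL total → factor 13820/420 = 32.905
Dilution factor through tube 3 = 5.2941 × 20 × 32.905 = 3484
[tube 3] = 7.50 mM / 3484 = 0.002153 mM = 2.15 μM

2.15 μM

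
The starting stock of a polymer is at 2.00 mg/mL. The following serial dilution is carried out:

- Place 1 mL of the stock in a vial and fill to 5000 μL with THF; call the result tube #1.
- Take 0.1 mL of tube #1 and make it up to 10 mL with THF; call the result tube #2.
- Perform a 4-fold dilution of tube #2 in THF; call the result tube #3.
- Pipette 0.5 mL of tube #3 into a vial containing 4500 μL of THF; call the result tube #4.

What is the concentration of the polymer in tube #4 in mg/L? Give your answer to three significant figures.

0.100 mg/L

Step 1: 1 mL brought to 5000 μL → factor 5/1 = 5
Step 2: 0.1 mL brought to 10 mL → factor 10/0.1 = 100
Step 3: 4-fold → factor 4
Step 4: 0.5 mL + 4500 μL = 5 mL total → factor 5/0.5 = 10
Overall dilution factor = 5 × 100 × 4 × 10 = 20000
Final = 2.00 mg/mL / 20000 = 0.0001000 mg/mL = 0.100 mg/L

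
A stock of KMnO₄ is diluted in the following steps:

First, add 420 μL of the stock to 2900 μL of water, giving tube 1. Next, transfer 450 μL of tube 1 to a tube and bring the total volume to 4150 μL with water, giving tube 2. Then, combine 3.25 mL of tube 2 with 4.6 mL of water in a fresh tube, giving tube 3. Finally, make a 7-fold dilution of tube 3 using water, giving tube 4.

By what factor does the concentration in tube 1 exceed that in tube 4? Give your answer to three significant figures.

Step 1: 420 μL + 2900 μL = 3320 μL total → factor 3320/420 = 7.9048
Step 2: 450 μL brought to 4150 μL → factor 4150/450 = 9.2222
Step 3: 3.25 mL + 4.6 mL = 7.85 mL total → factor 7.85/3.25 = 2.4154
Step 4: 7-fold → factor 7
Dilution factor to tube 1 = 7.9048; to tube 4 = 1232.6
[tube 1]/[tube 4] = (factor to tube 4)/(factor to tube 1) = 1232.6/7.9048 = 156

156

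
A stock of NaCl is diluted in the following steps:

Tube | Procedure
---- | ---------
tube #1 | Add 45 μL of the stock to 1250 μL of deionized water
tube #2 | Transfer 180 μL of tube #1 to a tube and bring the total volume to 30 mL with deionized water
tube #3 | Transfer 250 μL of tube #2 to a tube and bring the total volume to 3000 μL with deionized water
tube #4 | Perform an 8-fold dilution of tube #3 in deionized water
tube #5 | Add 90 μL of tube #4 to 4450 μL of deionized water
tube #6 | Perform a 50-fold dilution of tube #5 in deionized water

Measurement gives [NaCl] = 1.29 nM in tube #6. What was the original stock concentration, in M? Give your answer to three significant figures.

1.50 M

Step 1: 45 μL + 1250 μL = 1295 μL total → factor 1295/45 = 28.778
Step 2: 180 μL brought to 30 mL → factor 30000/180 = 166.67
Step 3: 250 μL brought to 3000 μL → factor 3000/250 = 12
Step 4: 8-fold → factor 8
Step 5: 90 μL + 4450 μL = 4540 μL total → factor 4540/90 = 50.444
Step 6: 50-fold → factor 50
Overall dilution factor = 28.778 × 166.67 × 12 × 8 × 50.444 × 50 = 1.1613 × 10^9
Stock = 1.29 nM × 1.1613 × 10^9 = 1.498 × 10^9 nM = 1.50 M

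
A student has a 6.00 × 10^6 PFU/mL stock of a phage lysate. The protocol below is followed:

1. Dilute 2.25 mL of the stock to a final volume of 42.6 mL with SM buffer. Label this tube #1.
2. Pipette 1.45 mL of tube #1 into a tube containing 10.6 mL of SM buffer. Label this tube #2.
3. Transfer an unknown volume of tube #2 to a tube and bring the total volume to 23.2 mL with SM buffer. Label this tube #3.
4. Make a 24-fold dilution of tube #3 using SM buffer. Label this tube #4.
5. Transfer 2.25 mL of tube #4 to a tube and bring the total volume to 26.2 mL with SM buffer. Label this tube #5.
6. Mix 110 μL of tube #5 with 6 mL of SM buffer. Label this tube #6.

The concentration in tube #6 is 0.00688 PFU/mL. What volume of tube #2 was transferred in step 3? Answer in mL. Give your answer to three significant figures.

Step 1: 2.25 mL brought to 42.6 mL → factor 42.6/2.25 = 18.933
Step 2: 1.45 mL + 10.6 mL = 12.05 mL total → factor 12.05/1.45 = 8.3103
Step 3: v brought to 23.2 mL → factor = 23.2 mL/v
Step 4: 24-fold → factor 24
Step 5: 2.25 mL brought to 26.2 mL → factor 26.2/2.25 = 11.644
Step 6: 110 μL + 6 mL = 6110 μL total → factor 6110/110 = 55.545
Product of known-step factors = 2.4424 × 10^6
Overall factor = 6.00 × 10^6 PFU/mL / (0.00688 PFU/mL) = 8.7209 × 10^8
Step-3 factor = 8.7209 × 10^8 / 2.4424 × 10^6 = 357.06
v = 23.2 mL / 357.06 = 0.0650 mL

0.0650 mL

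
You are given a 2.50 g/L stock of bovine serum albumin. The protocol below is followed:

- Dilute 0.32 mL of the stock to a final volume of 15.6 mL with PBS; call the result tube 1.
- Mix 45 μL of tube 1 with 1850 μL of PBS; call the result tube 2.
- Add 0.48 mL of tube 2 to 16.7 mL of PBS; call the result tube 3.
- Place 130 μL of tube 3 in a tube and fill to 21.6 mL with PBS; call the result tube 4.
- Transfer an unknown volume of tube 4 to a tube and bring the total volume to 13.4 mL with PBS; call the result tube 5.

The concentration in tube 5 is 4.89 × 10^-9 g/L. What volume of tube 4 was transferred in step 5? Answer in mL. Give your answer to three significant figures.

0.320 mL

Step 1: 0.32 mL brought to 15.6 mL → factor 15.6/0.32 = 48.75
Step 2: 45 μL + 1850 μL = 1895 μL total → factor 1895/45 = 42.111
Step 3: 0.48 mL + 16.7 mL = 17.18 mL total → factor 17.18/0.48 = 35.792
Step 4: 130 μL brought to 21.6 mL → factor 21600/130 = 166.15
Step 5: v brought to 13.4 mL → factor = 13.4 mL/v
Product of known-step factors = 1.2209 × 10^7
Overall factor = 2.50 g/L / (4.89 × 10^-9 g/L) = 5.1125 × 10^8
Step-5 factor = 5.1125 × 10^8 / 1.2209 × 10^7 = 41.876
v = 13.4 mL / 41.876 = 0.320 mL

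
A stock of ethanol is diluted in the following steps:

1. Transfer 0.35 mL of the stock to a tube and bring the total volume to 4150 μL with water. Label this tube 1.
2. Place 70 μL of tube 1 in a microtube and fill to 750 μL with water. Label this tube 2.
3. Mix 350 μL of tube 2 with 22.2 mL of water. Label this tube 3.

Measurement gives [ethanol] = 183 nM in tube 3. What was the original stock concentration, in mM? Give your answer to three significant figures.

1.50 mM

Step 1: 0.35 mL brought to 4150 μL → factor 4.15/0.35 = 11.857
Step 2: 70 μL brought to 750 μL → factor 750/70 = 10.714
Step 3: 350 μL + 22.2 mL = 22550 μL total → factor 22550/350 = 64.429
Overall dilution factor = 11.857 × 10.714 × 64.429 = 8185.1
Stock = 183 nM × 8185.1 = 1.498 × 10^6 nM = 1.50 mM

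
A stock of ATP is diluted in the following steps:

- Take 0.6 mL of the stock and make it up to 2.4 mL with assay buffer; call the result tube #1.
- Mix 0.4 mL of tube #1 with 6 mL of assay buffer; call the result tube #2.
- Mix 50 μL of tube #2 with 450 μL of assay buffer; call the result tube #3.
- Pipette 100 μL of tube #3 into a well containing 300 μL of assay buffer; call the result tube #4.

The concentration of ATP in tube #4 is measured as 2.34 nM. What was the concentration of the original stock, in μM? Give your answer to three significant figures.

5.99 μM

Step 1: 0.6 mL brought to 2.4 mL → factor 2.4/0.6 = 4
Step 2: 0.4 mL + 6 mL = 6.4 mL total → factor 6.4/0.4 = 16
Step 3: 50 μL + 450 μL = 500 μL total → factor 500/50 = 10
Step 4: 100 μL + 300 μL = 400 μL total → factor 400/100 = 4
Overall dilution factor = 4 × 16 × 10 × 4 = 2560
Stock = 2.34 nM × 2560 = 5990 nM = 5.99 μM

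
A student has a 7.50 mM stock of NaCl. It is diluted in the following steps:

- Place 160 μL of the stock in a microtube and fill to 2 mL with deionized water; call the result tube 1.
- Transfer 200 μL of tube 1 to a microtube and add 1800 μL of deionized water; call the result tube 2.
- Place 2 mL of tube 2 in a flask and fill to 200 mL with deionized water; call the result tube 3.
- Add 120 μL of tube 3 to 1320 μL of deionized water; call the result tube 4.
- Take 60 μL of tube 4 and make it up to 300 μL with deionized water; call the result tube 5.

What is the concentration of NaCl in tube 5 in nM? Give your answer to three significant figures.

10.0 nM

Step 1: 160 μL brought to 2 mL → factor 2000/160 = 12.5
Step 2: 200 μL + 1800 μL = 2000 μL total → factor 2000/200 = 10
Step 3: 2 mL brought to 200 mL → factor 200/2 = 100
Step 4: 120 μL + 1320 μL = 1440 μL total → factor 1440/120 = 12
Step 5: 60 μL brought to 300 μL → factor 300/60 = 5
Overall dilution factor = 12.5 × 10 × 100 × 12 × 5 = 7.5 × 10^5
Final = 7.50 mM / 7.5 × 10^5 = 1.000 × 10^-5 mM = 10.0 nM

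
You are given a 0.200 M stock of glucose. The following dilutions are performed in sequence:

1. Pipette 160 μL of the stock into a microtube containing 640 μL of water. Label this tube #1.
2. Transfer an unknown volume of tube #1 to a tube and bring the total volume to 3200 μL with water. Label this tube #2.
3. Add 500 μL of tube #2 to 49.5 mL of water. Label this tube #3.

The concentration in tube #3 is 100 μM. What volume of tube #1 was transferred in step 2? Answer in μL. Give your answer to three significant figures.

Step 1: 160 μL + 640 μL = 800 μL total → factor 800/160 = 5
Step 2: v brought to 3200 μL → factor = 3200 μL/v
Step 3: 500 μL + 49.5 mL = 50000 μL total → factor 50000/500 = 100
Product of known-step factors = 500
Overall factor = 0.200 M / (100 μM) = 2000
Step-2 factor = 2000 / 500 = 4
v = 3200 μL / 4 = 800 μL

800 μL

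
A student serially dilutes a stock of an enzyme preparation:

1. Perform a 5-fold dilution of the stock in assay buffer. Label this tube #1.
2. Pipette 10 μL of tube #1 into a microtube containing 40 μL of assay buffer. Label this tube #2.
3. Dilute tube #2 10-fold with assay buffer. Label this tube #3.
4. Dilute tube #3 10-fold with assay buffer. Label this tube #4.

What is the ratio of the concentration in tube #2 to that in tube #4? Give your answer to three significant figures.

100

Step 1: 5-fold → factor 5
Step 2: 10 μL + 40 μL = 50 μL total → factor 50/10 = 5
Step 3: 10-fold → factor 10
Step 4: 10-fold → factor 10
Dilution factor to tube #2 = 25; to tube #4 = 2500
[tube #2]/[tube #4] = (factor to tube #4)/(factor to tube #2) = 2500/25 = 100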